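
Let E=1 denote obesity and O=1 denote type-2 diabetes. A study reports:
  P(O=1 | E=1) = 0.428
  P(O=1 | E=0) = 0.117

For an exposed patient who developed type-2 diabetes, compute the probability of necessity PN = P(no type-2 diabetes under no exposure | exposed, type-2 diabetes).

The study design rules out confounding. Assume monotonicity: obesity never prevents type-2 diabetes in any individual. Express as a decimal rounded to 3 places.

Let p₁ = 0.428, p₀ = 0.117.
Under exogeneity and monotonicity, PN = (p₁ − p₀) / p₁.
PN = (0.428 − 0.117) / 0.428 = 0.311 / 0.428 ≈ 0.7266

PN ≈ 0.727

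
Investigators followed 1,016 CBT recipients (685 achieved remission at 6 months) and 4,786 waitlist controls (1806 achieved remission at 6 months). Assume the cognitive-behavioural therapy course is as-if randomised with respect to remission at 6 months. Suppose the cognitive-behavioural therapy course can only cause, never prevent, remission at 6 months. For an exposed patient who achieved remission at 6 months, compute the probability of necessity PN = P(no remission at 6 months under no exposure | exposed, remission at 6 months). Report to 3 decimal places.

p₁ = P(outcome | exposed) = 685/1016 = 0.67421
p₀ = P(outcome | unexposed) = 1806/4786 = 0.37735
Under exogeneity and monotonicity, PN = (p₁ − p₀) / p₁.
PN = (0.67421 − 0.37735) / 0.67421 = 0.29686 / 0.67421 ≈ 0.4403

PN ≈ 0.440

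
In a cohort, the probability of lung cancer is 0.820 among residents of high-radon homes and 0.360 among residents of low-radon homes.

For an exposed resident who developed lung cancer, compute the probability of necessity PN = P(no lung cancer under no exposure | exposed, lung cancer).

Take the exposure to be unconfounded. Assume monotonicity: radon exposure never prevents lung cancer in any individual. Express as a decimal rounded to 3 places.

Let p₁ = 0.82, p₀ = 0.36.
Under exogeneity and monotonicity, PN = (p₁ − p₀) / p₁.
PN = (0.82 − 0.36) / 0.82 = 0.46 / 0.82 ≈ 0.5610

PN ≈ 0.561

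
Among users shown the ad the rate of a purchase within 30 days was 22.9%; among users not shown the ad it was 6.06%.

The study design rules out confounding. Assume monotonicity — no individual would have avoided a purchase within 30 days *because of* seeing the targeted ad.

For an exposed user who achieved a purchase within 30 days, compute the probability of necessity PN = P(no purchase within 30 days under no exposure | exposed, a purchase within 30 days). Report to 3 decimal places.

p₁ = 0.229, p₀ = 0.0606.
Under exogeneity and monotonicity, PN = (p₁ − p₀) / p₁.
PN = (0.229 − 0.0606) / 0.229 = 0.1684 / 0.229 ≈ 0.7354

PN ≈ 0.735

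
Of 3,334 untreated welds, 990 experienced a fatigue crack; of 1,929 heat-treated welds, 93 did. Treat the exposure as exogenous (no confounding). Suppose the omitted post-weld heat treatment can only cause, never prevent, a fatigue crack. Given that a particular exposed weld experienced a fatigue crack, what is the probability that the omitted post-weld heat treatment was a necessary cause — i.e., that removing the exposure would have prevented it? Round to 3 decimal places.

p₁ = P(outcome | exposed) = 990/3334 = 0.29694
p₀ = P(outcome | unexposed) = 93/1929 = 0.048212
Under exogeneity and monotonicity, PN = (p₁ − p₀) / p₁.
PN = (0.29694 − 0.048212) / 0.29694 = 0.24873 / 0.29694 ≈ 0.8376

PN ≈ 0.838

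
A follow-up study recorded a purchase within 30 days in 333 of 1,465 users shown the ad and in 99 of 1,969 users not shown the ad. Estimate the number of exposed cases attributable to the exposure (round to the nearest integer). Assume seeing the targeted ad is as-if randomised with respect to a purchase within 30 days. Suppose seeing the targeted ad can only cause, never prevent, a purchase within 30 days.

p₁ = P(outcome | exposed) = 333/1465 = 0.2273
p₀ = P(outcome | unexposed) = 99/1969 = 0.050279
PN = (p₁ − p₀)/p₁ = (0.2273 − 0.050279) / 0.2273 ≈ 0.77880.
Attributable cases ≈ PN × (exposed cases) = 0.77880 × 333 ≈ 259.34.

about 259 cases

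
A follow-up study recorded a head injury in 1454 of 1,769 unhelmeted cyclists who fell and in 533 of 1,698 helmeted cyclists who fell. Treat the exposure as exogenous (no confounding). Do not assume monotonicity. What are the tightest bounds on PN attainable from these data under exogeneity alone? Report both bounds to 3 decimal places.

p₁ = P(outcome | exposed) = 1454/1769 = 0.82193
p₀ = P(outcome | unexposed) = 533/1698 = 0.3139
Under exogeneity alone the bounds on PN are max{0,(p₁−p₀)/p₁} ≤ PN ≤ min{1,(1−p₀)/p₁}.
  lower = (p₁ − p₀)/p₁ = 0.50803 / 0.82193 ≈ 0.6181
  upper = min{1, (1 − p₀)/p₁} = 0.6861 / 0.82193 ≈ 0.8347

0.618 ≤ PN ≤ 0.835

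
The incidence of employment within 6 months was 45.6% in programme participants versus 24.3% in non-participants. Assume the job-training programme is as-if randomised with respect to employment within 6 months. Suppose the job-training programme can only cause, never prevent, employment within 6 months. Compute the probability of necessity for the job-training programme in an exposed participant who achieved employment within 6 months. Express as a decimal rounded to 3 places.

p₁ = 0.456, p₀ = 0.243.
Under exogeneity and monotonicity, PN = (p₁ − p₀) / p₁.
PN = (0.456 − 0.243) / 0.456 = 0.213 / 0.456 ≈ 0.4671

PN ≈ 0.467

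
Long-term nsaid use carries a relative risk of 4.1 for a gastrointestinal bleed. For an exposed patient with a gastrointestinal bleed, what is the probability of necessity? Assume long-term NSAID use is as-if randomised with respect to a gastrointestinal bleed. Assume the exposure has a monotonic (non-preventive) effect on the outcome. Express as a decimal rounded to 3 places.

Under exogeneity and monotonicity, PN = (RR − 1) / RR = 1 − 1/RR.
PN = (4.1 − 1) / 4.1 = 3.1 / 4.1 ≈ 0.7561

PN ≈ 0.756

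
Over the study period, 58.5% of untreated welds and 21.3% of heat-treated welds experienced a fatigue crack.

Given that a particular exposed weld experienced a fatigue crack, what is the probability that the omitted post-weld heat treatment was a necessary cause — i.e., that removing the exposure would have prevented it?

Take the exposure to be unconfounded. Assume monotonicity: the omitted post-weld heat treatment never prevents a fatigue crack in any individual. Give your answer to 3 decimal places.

p₁ = 0.585, p₀ = 0.213.
Under exogeneity and monotonicity, PN = (p₁ − p₀) / p₁.
PN = (0.585 − 0.213) / 0.585 = 0.372 / 0.585 ≈ 0.6359

PN ≈ 0.636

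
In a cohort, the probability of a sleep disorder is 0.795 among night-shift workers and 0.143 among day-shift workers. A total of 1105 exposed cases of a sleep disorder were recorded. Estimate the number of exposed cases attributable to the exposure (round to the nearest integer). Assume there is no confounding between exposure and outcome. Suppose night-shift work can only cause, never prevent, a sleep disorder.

Let p₁ = 0.795, p₀ = 0.143.
PN = (p₁ − p₀)/p₁ = (0.795 − 0.143) / 0.795 ≈ 0.82013.
Attributable cases ≈ PN × (exposed cases) = 0.82013 × 1105 ≈ 906.24.

about 906 cases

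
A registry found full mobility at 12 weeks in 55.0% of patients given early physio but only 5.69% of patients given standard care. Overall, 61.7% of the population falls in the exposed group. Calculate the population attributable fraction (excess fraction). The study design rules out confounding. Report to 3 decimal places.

p₁ = 0.55, p₀ = 0.0569.
Overall risk P(Y=1) = π·p₁ + (1−π)·p₀ = 0.617×0.55 + 0.383×0.0569 = 0.36114.
Under exogeneity, PAF = [P(Y=1) − p₀] / P(Y=1).
PAF = (0.36114 − 0.0569) / 0.36114 ≈ 0.8424

PAF ≈ 0.842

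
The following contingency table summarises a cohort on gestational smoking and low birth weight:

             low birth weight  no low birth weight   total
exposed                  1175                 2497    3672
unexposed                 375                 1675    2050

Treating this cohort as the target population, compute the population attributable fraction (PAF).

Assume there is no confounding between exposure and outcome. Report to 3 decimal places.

p₁ = P(outcome | exposed) = 1175/3672 = 0.31999
p₀ = P(outcome | unexposed) = 375/2050 = 0.18293
Exposure prevalence π = 3672/5722 = 0.64173; overall risk P(Y=1) = 0.27088.
Under exogeneity, PAF = [P(Y=1) − p₀]/P(Y=1).
PAF = (0.27088 − 0.18293) / 0.27088 ≈ 0.3247

PAF ≈ 0.325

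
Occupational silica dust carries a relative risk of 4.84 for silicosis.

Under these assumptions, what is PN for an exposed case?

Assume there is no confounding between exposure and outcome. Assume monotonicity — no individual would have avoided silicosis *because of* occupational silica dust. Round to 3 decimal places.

Under exogeneity and monotonicity, PN = (RR − 1) / RR = 1 − 1/RR.
PN = (4.84 − 1) / 4.84 = 3.84 / 4.84 ≈ 0.7934

PN ≈ 0.793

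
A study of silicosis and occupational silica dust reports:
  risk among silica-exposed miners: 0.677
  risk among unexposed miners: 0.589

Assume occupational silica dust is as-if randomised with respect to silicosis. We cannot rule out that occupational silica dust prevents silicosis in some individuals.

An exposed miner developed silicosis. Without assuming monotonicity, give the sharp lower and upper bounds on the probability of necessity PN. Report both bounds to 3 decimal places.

0.130 ≤ PN ≤ 0.607

Let p₁ = 0.677, p₀ = 0.589.
Under exogeneity alone the bounds on PN are max{0,(p₁−p₀)/p₁} ≤ PN ≤ min{1,(1−p₀)/p₁}.
  lower = (p₁ − p₀)/p₁ = 0.088 / 0.677 ≈ 0.1300
  upper = min{1, (1 − p₀)/p₁} = 0.411 / 0.677 ≈ 0.6071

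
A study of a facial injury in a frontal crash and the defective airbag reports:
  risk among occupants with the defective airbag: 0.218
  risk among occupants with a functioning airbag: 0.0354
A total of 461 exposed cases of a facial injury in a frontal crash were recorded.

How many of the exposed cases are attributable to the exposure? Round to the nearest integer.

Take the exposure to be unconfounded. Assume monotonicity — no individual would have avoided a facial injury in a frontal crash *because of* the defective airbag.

Let p₁ = 0.218, p₀ = 0.0354.
PN = (p₁ − p₀)/p₁ = (0.218 − 0.0354) / 0.218 ≈ 0.83761.
Attributable cases ≈ PN × (exposed cases) = 0.83761 × 461 ≈ 386.14.

about 386 cases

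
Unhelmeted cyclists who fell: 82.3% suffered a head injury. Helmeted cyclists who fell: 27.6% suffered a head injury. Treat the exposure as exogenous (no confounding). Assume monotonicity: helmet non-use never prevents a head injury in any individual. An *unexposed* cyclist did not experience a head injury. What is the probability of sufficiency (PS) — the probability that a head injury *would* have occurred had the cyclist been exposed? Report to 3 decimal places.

p₁ = 0.823, p₀ = 0.276.
Under exogeneity and monotonicity, PS = (p₁ − p₀) / (1 − p₀).
PS = (0.823 − 0.276) / (1 − 0.276) = 0.547 / 0.724 ≈ 0.7555

PS ≈ 0.756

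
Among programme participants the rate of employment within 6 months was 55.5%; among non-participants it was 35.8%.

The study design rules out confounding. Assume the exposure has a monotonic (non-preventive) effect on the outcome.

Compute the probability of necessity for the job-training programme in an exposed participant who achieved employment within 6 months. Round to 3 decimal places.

PN ≈ 0.355

p₁ = 0.555, p₀ = 0.358.
Under exogeneity and monotonicity, PN = (p₁ − p₀) / p₁.
PN = (0.555 − 0.358) / 0.555 = 0.197 / 0.555 ≈ 0.3550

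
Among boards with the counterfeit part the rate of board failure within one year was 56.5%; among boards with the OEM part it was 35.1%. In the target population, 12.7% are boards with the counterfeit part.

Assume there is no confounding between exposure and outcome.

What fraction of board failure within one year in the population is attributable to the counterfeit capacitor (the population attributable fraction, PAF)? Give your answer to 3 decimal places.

PAF ≈ 0.072

p₁ = 0.565, p₀ = 0.351.
Overall risk P(Y=1) = π·p₁ + (1−π)·p₀ = 0.127×0.565 + 0.873×0.351 = 0.37818.
Under exogeneity, PAF = [P(Y=1) − p₀] / P(Y=1).
PAF = (0.37818 − 0.351) / 0.37818 ≈ 0.0719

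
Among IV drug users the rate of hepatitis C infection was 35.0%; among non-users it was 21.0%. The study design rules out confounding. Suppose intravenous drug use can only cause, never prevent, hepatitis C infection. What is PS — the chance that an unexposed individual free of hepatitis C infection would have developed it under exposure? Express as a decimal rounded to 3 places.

p₁ = 0.35, p₀ = 0.21.
Under exogeneity and monotonicity, PS = (p₁ − p₀) / (1 − p₀).
PS = (0.35 − 0.21) / (1 − 0.21) = 0.14 / 0.79 ≈ 0.1772

PS ≈ 0.177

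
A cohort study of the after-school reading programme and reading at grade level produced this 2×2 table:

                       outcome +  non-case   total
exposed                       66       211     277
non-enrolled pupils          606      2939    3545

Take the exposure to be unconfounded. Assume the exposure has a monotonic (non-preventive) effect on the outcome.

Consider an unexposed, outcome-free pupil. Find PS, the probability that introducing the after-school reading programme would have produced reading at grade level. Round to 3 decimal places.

PS ≈ 0.081

p₁ = P(outcome | exposed) = 66/277 = 0.23827
p₀ = P(outcome | unexposed) = 606/3545 = 0.17094
Under exogeneity and monotonicity, PS = (p₁ − p₀)/(1 − p₀).
PS = (0.23827 − 0.17094) / 0.82906 ≈ 0.0812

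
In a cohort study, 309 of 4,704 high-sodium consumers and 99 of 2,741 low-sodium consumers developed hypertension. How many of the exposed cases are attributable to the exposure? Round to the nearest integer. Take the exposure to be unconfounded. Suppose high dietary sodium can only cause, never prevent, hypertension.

p₁ = P(outcome | exposed) = 309/4704 = 0.065689
p₀ = P(outcome | unexposed) = 99/2741 = 0.036118
PN = (p₁ − p₀)/p₁ = (0.065689 − 0.036118) / 0.065689 ≈ 0.45016.
Attributable cases ≈ PN × (exposed cases) = 0.45016 × 309 ≈ 139.10.

about 139 cases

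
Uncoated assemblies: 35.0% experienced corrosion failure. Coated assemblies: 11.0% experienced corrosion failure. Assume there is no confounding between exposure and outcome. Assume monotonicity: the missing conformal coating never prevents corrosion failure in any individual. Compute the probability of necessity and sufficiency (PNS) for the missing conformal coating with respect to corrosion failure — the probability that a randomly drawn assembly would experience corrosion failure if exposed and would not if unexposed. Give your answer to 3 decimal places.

p₁ = 0.35, p₀ = 0.11.
Under exogeneity and monotonicity, PNS = p₁ − p₀.
PNS = 0.35 − 0.11 = 0.24

PNS ≈ 0.240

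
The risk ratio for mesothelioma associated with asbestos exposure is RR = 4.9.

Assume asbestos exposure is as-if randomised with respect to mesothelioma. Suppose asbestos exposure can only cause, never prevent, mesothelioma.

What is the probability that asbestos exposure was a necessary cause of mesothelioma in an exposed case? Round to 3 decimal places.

Under exogeneity and monotonicity, PN = (RR − 1) / RR = 1 − 1/RR.
PN = (4.9 − 1) / 4.9 = 3.9 / 4.9 ≈ 0.7959

PN ≈ 0.796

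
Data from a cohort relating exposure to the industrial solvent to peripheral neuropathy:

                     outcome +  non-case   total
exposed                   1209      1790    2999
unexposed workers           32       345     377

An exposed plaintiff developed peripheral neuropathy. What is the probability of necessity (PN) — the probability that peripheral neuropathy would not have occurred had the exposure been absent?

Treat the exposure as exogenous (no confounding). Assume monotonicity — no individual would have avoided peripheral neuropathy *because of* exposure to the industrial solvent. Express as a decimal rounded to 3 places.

p₁ = P(outcome | exposed) = 1209/2999 = 0.40313
p₀ = P(outcome | unexposed) = 32/377 = 0.084881
Under exogeneity and monotonicity, PN = (p₁ − p₀)/p₁.
PN = (0.40313 − 0.084881) / 0.40313 ≈ 0.7894

PN ≈ 0.789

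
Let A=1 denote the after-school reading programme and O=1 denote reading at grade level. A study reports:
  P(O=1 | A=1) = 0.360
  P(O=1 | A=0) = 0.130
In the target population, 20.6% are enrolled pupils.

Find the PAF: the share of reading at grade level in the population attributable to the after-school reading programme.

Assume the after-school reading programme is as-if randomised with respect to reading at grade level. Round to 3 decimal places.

Let p₁ = 0.36, p₀ = 0.13.
Overall risk P(Y=1) = π·p₁ + (1−π)·p₀ = 0.206×0.36 + 0.794×0.13 = 0.17738.
Under exogeneity, PAF = [P(Y=1) − p₀] / P(Y=1).
PAF = (0.17738 − 0.13) / 0.17738 ≈ 0.2671

PAF ≈ 0.267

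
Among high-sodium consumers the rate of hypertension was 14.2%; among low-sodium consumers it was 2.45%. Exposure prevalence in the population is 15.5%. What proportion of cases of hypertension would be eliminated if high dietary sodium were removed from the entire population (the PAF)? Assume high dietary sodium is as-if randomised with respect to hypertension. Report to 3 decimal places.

PAF ≈ 0.426

p₁ = 0.142, p₀ = 0.0245.
Overall risk P(Y=1) = π·p₁ + (1−π)·p₀ = 0.155×0.142 + 0.845×0.0245 = 0.042713.
Under exogeneity, PAF = [P(Y=1) − p₀] / P(Y=1).
PAF = (0.042713 − 0.0245) / 0.042713 ≈ 0.4264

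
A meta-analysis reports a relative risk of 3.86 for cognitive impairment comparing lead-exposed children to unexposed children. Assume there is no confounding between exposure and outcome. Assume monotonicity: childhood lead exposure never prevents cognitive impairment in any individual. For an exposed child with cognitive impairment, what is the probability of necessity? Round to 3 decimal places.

Under exogeneity and monotonicity, PN = (RR − 1) / RR = 1 − 1/RR.
PN = (3.86 − 1) / 3.86 = 2.86 / 3.86 ≈ 0.7409

PN ≈ 0.741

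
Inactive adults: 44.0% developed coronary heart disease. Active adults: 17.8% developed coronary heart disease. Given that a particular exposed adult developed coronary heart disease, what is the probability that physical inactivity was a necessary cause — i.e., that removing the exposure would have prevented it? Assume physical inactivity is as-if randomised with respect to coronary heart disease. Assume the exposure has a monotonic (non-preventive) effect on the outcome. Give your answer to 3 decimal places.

PN ≈ 0.595

p₁ = 0.44, p₀ = 0.178.
Under exogeneity and monotonicity, PN = (p₁ − p₀) / p₁.
PN = (0.44 − 0.178) / 0.44 = 0.262 / 0.44 ≈ 0.5955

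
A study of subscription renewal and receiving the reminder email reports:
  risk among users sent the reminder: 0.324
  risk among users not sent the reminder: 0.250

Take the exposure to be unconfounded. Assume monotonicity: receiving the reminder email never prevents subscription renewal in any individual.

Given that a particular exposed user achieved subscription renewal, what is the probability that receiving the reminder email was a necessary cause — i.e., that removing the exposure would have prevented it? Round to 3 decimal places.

Let p₁ = 0.324, p₀ = 0.25.
Under exogeneity and monotonicity, PN = (p₁ − p₀) / p₁.
PN = (0.324 − 0.25) / 0.324 = 0.074 / 0.324 ≈ 0.2284

PN ≈ 0.228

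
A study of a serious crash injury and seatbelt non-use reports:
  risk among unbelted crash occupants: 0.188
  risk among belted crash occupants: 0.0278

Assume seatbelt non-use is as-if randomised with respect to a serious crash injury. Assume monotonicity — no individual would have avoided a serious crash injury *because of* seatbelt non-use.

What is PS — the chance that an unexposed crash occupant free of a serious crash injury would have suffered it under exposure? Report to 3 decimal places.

PS ≈ 0.165

Let p₁ = 0.188, p₀ = 0.0278.
Under exogeneity and monotonicity, PS = (p₁ − p₀) / (1 − p₀).
PS = (0.188 − 0.0278) / (1 − 0.0278) = 0.1602 / 0.9722 ≈ 0.1648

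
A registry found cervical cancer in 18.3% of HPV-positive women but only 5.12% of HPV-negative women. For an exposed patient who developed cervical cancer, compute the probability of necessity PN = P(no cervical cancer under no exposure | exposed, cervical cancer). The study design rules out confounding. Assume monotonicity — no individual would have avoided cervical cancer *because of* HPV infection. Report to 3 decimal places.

p₁ = 0.183, p₀ = 0.0512.
Under exogeneity and monotonicity, PN = (p₁ − p₀) / p₁.
PN = (0.183 − 0.0512) / 0.183 = 0.1318 / 0.183 ≈ 0.7202

PN ≈ 0.720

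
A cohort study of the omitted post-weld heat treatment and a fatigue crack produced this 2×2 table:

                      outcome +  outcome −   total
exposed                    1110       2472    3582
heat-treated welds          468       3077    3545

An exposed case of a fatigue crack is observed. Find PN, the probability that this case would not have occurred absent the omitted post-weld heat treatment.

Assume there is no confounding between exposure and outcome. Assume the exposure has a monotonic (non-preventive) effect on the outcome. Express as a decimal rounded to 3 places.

p₁ = P(outcome | exposed) = 1110/3582 = 0.30988
p₀ = P(outcome | unexposed) = 468/3545 = 0.13202
Under exogeneity and monotonicity, PN = (p₁ − p₀) / p₁.
PN = (0.30988 − 0.13202) / 0.30988 = 0.17787 / 0.30988 ≈ 0.5740

PN ≈ 0.574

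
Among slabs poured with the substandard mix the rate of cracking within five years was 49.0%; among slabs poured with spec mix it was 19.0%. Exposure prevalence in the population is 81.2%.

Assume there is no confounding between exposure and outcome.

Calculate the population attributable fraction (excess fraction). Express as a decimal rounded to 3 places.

p₁ = 0.49, p₀ = 0.19.
Overall risk P(Y=1) = π·p₁ + (1−π)·p₀ = 0.812×0.49 + 0.188×0.19 = 0.4336.
Under exogeneity, PAF = [P(Y=1) − p₀] / P(Y=1).
PAF = (0.4336 − 0.19) / 0.4336 ≈ 0.5618

PAF ≈ 0.562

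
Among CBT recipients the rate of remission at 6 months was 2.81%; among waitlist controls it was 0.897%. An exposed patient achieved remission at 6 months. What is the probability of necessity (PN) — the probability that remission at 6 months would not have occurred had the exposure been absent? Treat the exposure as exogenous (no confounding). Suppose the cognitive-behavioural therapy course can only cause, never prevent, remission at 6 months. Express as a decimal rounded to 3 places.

PN ≈ 0.681

p₁ = 0.0281, p₀ = 0.00897.
Under exogeneity and monotonicity, PN = (p₁ − p₀) / p₁.
PN = (0.0281 − 0.00897) / 0.0281 = 0.01913 / 0.0281 ≈ 0.6808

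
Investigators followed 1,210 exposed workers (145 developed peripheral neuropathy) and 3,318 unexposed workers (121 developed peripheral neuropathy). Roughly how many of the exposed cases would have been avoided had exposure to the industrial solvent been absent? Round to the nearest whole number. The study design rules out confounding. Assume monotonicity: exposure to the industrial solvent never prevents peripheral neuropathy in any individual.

p₁ = P(outcome | exposed) = 145/1210 = 0.11983
p₀ = P(outcome | unexposed) = 121/3318 = 0.036468
PN = (p₁ − p₀)/p₁ = (0.11983 − 0.036468) / 0.11983 ≈ 0.69568.
Attributable cases ≈ PN × (exposed cases) = 0.69568 × 145 ≈ 100.87.

about 101 cases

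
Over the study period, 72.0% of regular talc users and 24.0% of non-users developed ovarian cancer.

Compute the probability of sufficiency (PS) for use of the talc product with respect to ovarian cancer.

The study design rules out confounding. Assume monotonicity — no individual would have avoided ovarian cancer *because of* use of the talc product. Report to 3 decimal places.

p₁ = 0.72, p₀ = 0.24.
Under exogeneity and monotonicity, PS = (p₁ − p₀) / (1 − p₀).
PS = (0.72 − 0.24) / (1 − 0.24) = 0.48 / 0.76 ≈ 0.6316

PS ≈ 0.632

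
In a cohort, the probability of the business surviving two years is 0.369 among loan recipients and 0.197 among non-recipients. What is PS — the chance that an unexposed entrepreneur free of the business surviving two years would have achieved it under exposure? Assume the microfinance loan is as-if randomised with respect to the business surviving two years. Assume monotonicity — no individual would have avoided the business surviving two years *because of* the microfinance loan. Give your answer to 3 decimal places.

Let p₁ = 0.369, p₀ = 0.197.
Under exogeneity and monotonicity, PS = (p₁ − p₀) / (1 − p₀).
PS = (0.369 − 0.197) / (1 − 0.197) = 0.172 / 0.803 ≈ 0.2142

PS ≈ 0.214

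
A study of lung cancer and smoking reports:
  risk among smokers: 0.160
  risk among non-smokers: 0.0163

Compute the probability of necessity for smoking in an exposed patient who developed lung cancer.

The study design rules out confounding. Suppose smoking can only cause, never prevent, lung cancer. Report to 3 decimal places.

Let p₁ = 0.16, p₀ = 0.0163.
Under exogeneity and monotonicity, PN = (p₁ − p₀) / p₁.
PN = (0.16 − 0.0163) / 0.16 = 0.1437 / 0.16 ≈ 0.8981

PN ≈ 0.898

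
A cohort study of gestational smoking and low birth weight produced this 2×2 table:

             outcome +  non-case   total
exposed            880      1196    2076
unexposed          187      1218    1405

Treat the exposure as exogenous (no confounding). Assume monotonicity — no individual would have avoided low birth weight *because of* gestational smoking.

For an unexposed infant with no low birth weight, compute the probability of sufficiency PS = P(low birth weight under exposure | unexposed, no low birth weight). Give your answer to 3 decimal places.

p₁ = P(outcome | exposed) = 880/2076 = 0.42389
p₀ = P(outcome | unexposed) = 187/1405 = 0.1331
Under exogeneity and monotonicity, PS = (p₁ − p₀)/(1 − p₀).
PS = (0.42389 − 0.1331) / 0.8669 ≈ 0.3354

PS ≈ 0.335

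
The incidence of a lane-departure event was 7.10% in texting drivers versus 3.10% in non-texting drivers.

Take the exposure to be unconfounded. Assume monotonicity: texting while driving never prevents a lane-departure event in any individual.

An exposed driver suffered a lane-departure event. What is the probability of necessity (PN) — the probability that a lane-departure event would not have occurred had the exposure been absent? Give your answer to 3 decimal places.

p₁ = 0.071, p₀ = 0.031.
Under exogeneity and monotonicity, PN = (p₁ − p₀) / p₁.
PN = (0.071 − 0.031) / 0.071 = 0.04 / 0.071 ≈ 0.5634

PN ≈ 0.563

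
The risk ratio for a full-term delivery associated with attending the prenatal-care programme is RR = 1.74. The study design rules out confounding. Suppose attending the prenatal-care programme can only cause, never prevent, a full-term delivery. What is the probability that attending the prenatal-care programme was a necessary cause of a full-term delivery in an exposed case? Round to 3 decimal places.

PN ≈ 0.425

Under exogeneity and monotonicity, PN = (RR − 1) / RR = 1 − 1/RR.
PN = (1.74 − 1) / 1.74 = 0.74 / 1.74 ≈ 0.4253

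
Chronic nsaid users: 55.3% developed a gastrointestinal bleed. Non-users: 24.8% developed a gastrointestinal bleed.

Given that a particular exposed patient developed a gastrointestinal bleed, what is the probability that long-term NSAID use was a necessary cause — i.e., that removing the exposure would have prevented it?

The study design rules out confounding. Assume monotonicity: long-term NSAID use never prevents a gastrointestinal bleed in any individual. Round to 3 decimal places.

p₁ = 0.553, p₀ = 0.248.
Under exogeneity and monotonicity, PN = (p₁ − p₀) / p₁.
PN = (0.553 − 0.248) / 0.553 = 0.305 / 0.553 ≈ 0.5515

PN ≈ 0.552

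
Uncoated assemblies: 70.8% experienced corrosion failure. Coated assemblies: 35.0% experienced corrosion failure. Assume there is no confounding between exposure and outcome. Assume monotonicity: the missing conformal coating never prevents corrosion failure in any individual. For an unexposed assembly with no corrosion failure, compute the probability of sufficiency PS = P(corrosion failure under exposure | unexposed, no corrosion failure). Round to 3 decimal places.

p₁ = 0.708, p₀ = 0.35.
Under exogeneity and monotonicity, PS = (p₁ − p₀) / (1 − p₀).
PS = (0.708 − 0.35) / (1 − 0.35) = 0.358 / 0.65 ≈ 0.5508

PS ≈ 0.551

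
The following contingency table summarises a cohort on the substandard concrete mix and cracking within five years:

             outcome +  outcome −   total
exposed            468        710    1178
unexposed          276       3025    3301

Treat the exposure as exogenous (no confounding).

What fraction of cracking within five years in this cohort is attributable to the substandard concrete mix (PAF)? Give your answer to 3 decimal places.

PAF ≈ 0.497

p₁ = P(outcome | exposed) = 468/1178 = 0.39728
p₀ = P(outcome | unexposed) = 276/3301 = 0.083611
Exposure prevalence π = 1178/4479 = 0.26301; overall risk P(Y=1) = 0.16611.
Under exogeneity, PAF = [P(Y=1) − p₀]/P(Y=1).
PAF = (0.16611 − 0.083611) / 0.16611 ≈ 0.4966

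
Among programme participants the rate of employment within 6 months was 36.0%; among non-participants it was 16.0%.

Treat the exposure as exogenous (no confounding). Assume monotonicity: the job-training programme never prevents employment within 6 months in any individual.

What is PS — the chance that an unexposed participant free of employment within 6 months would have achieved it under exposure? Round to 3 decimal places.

PS ≈ 0.238

p₁ = 0.36, p₀ = 0.16.
Under exogeneity and monotonicity, PS = (p₁ − p₀) / (1 − p₀).
PS = (0.36 − 0.16) / (1 − 0.16) = 0.2 / 0.84 ≈ 0.2381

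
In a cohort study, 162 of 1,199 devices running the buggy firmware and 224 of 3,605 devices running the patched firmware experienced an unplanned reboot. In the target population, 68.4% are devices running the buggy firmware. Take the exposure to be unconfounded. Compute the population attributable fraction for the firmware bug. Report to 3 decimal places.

PAF ≈ 0.445

p₁ = P(outcome | exposed) = 162/1199 = 0.13511
p₀ = P(outcome | unexposed) = 224/3605 = 0.062136
Overall risk P(Y=1) = π·p₁ + (1−π)·p₀ = 0.684×0.13511 + 0.316×0.062136 = 0.11205.
Under exogeneity, PAF = [P(Y=1) − p₀] / P(Y=1).
PAF = (0.11205 − 0.062136) / 0.11205 ≈ 0.4455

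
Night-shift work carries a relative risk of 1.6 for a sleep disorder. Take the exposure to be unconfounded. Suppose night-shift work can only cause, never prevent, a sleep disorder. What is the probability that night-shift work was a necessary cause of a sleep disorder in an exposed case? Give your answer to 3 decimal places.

PN ≈ 0.375

Under exogeneity and monotonicity, PN = (RR − 1) / RR = 1 − 1/RR.
PN = (1.6 − 1) / 1.6 = 0.6 / 1.6 ≈ 0.3750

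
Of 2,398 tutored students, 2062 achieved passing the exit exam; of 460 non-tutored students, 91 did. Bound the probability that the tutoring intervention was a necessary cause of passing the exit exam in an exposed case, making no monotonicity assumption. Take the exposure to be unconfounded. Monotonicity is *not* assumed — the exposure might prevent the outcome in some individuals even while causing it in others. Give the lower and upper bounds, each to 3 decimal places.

0.770 ≤ PN ≤ 0.933

p₁ = P(outcome | exposed) = 2062/2398 = 0.85988
p₀ = P(outcome | unexposed) = 91/460 = 0.19783
Under exogeneity alone the bounds on PN are max{0,(p₁−p₀)/p₁} ≤ PN ≤ min{1,(1−p₀)/p₁}.
  lower = (p₁ − p₀)/p₁ = 0.66206 / 0.85988 ≈ 0.7699
  upper = min{1, (1 − p₀)/p₁} = 0.80217 / 0.85988 ≈ 0.9329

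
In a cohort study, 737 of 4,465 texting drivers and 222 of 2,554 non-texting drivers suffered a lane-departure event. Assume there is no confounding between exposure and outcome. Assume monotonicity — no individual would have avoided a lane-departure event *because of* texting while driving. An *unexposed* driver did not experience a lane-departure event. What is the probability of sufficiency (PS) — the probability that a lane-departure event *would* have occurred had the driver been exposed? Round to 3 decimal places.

p₁ = P(outcome | exposed) = 737/4465 = 0.16506
p₀ = P(outcome | unexposed) = 222/2554 = 0.086922
Under exogeneity and monotonicity, PS = (p₁ − p₀) / (1 − p₀).
PS = (0.16506 − 0.086922) / (1 − 0.086922) = 0.078139 / 0.91308 ≈ 0.0856

PS ≈ 0.086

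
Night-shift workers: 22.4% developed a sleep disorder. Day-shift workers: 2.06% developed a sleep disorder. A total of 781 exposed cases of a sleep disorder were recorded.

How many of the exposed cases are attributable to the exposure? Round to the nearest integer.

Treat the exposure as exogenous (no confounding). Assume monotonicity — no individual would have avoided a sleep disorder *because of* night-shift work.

about 709 cases

p₁ = 0.224, p₀ = 0.0206.
PN = (p₁ − p₀)/p₁ = (0.224 − 0.0206) / 0.224 ≈ 0.90804.
Attributable cases ≈ PN × (exposed cases) = 0.90804 × 781 ≈ 709.18.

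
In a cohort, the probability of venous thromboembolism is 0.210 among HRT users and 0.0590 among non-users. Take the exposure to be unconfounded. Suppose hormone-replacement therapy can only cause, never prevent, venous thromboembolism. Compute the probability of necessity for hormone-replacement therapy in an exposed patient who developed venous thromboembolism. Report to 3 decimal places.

Let p₁ = 0.21, p₀ = 0.059.
Under exogeneity and monotonicity, PN = (p₁ − p₀) / p₁.
PN = (0.21 − 0.059) / 0.21 = 0.151 / 0.21 ≈ 0.7190

PN ≈ 0.719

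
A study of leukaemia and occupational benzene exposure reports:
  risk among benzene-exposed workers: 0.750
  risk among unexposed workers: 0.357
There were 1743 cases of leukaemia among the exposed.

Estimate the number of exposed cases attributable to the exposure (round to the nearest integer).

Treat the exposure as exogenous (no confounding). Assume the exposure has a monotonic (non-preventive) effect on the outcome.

Let p₁ = 0.75, p₀ = 0.357.
PN = (p₁ − p₀)/p₁ = (0.75 − 0.357) / 0.75 ≈ 0.52400.
Attributable cases ≈ PN × (exposed cases) = 0.52400 × 1743 ≈ 913.33.

about 913 cases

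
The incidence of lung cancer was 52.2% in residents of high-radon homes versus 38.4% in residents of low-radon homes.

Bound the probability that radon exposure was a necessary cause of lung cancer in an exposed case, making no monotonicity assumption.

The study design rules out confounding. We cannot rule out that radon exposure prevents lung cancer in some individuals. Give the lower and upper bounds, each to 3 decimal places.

p₁ = 0.522, p₀ = 0.384.
Under exogeneity alone the bounds on PN are max{0,(p₁−p₀)/p₁} ≤ PN ≤ min{1,(1−p₀)/p₁}.
  lower = (p₁ − p₀)/p₁ = 0.138 / 0.522 ≈ 0.2644
  upper = min{1, (1 − p₀)/p₁} = 0.616 / 0.522 ≈ 1.1801 → capped at 1

0.264 ≤ PN ≤ 1.000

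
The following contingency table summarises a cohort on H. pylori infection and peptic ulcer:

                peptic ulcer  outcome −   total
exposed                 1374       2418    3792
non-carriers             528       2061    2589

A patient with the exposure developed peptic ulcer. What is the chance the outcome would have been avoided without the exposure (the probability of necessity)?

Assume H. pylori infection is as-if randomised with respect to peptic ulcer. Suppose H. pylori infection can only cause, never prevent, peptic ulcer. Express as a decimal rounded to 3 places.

p₁ = P(outcome | exposed) = 1374/3792 = 0.36234
p₀ = P(outcome | unexposed) = 528/2589 = 0.20394
Under exogeneity and monotonicity, PN = (p₁ − p₀) / p₁.
PN = (0.36234 − 0.20394) / 0.36234 = 0.1584 / 0.36234 ≈ 0.4372

PN ≈ 0.437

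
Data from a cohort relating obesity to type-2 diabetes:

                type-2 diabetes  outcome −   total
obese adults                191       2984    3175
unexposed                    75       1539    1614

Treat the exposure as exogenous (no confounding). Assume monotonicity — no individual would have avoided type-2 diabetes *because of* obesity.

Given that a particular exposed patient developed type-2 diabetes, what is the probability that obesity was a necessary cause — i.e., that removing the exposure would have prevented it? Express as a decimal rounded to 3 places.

p₁ = P(outcome | exposed) = 191/3175 = 0.060157
p₀ = P(outcome | unexposed) = 75/1614 = 0.046468
Under exogeneity and monotonicity, PN = (p₁ − p₀)/p₁.
PN = (0.060157 − 0.046468) / 0.060157 ≈ 0.2276

PN ≈ 0.228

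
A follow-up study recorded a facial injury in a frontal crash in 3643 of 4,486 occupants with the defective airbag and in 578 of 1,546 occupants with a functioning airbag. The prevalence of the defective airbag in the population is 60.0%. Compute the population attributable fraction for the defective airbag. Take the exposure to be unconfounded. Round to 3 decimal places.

PAF ≈ 0.413

p₁ = P(outcome | exposed) = 3643/4486 = 0.81208
p₀ = P(outcome | unexposed) = 578/1546 = 0.37387
Overall risk P(Y=1) = π·p₁ + (1−π)·p₀ = 0.6×0.81208 + 0.4×0.37387 = 0.6368.
Under exogeneity, PAF = [P(Y=1) − p₀] / P(Y=1).
PAF = (0.6368 − 0.37387) / 0.6368 ≈ 0.4129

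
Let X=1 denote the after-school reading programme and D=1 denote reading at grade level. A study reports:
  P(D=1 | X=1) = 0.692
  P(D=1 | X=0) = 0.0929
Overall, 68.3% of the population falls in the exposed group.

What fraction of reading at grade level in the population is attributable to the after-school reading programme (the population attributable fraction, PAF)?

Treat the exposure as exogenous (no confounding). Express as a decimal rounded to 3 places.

PAF ≈ 0.815

Let p₁ = 0.692, p₀ = 0.0929.
Overall risk P(Y=1) = π·p₁ + (1−π)·p₀ = 0.683×0.692 + 0.317×0.0929 = 0.50209.
Under exogeneity, PAF = [P(Y=1) − p₀] / P(Y=1).
PAF = (0.50209 − 0.0929) / 0.50209 ≈ 0.8150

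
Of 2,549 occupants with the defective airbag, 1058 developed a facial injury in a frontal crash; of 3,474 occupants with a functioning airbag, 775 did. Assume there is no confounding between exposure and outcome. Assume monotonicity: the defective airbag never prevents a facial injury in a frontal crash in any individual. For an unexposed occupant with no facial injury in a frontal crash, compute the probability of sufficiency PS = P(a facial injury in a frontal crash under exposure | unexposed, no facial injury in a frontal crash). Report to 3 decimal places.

p₁ = P(outcome | exposed) = 1058/2549 = 0.41506
p₀ = P(outcome | unexposed) = 775/3474 = 0.22309
Under exogeneity and monotonicity, PS = (p₁ − p₀) / (1 − p₀).
PS = (0.41506 − 0.22309) / (1 − 0.22309) = 0.19198 / 0.77691 ≈ 0.2471

PS ≈ 0.247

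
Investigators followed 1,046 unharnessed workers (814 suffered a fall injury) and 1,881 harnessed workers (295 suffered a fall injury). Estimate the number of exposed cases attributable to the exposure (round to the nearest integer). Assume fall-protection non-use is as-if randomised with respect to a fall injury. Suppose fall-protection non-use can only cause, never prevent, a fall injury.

p₁ = P(outcome | exposed) = 814/1046 = 0.7782
p₀ = P(outcome | unexposed) = 295/1881 = 0.15683
PN = (p₁ − p₀)/p₁ = (0.7782 − 0.15683) / 0.7782 ≈ 0.79847.
Attributable cases ≈ PN × (exposed cases) = 0.79847 × 814 ≈ 649.95.

about 650 cases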